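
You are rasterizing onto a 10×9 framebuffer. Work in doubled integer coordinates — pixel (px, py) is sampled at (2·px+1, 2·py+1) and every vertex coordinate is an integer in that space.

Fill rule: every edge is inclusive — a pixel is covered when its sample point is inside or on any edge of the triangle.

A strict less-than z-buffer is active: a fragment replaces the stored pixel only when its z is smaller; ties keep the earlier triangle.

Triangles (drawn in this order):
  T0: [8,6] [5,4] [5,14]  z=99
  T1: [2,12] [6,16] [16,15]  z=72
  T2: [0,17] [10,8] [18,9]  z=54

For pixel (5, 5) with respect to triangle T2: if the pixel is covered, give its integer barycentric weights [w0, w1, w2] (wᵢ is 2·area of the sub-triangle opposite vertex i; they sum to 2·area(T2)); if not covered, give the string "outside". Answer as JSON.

T0:
  2·area = 30  (B↔C swapped to make it positive)
  edge (8, 6)→(5, 14): d=(-3,8) inclusive
  edge (5, 14)→(5, 4): d=(0,-10) inclusive
  edge (5, 4)→(8, 6): d=(3,2) inclusive
    (2,0)@(5, 1): e=[39,0,-9] → ·  [on edge]
    (2,1)@(5, 3): e=[33,0,-3] → ·  [on edge]
    (2,2)@(5, 5): e=[27,0,3] → #  [on edge]
    (3,2)@(7, 5): e=[11,20,-1] → ·
    (2,3)@(5, 7): e=[21,0,9] → #  [on edge]
    (3,3)@(7, 7): e=[5,20,5] → #
    (4,3)@(9, 7): e=[-11,40,1] → ·
    (2,4)@(5, 9): e=[15,0,15] → #  [on edge]
    (3,4)@(7, 9): e=[-1,20,11] → ·
    (2,5)@(5, 11): e=[9,0,21] → #  [on edge]
    (3,5)@(7, 11): e=[-7,20,17] → ·
    (2,6)@(5, 13): e=[3,0,27] → #  [on edge]
    (2,7)@(5, 15): e=[-3,0,33] → ·  [on edge]
    (2,8)@(5, 17): e=[-9,0,39] → ·  [on edge]
  covered (6 px):
    · · · · · · · · · ·
    · · · · · · · · · ·
    · · # · · · · · · ·
    · · # # · · · · · ·
    · · # · · · · · · ·
    · · # · · · · · · ·
    · · # · · · · · · ·
    · · · · · · · · · ·
    · · · · · · · · · ·
T1:
  2·area = 44  (B↔C swapped to make it positive)
  edge (2, 12)→(16, 15): d=(14,3) inclusive
  edge (16, 15)→(6, 16): d=(-10,1) inclusive
  edge (6, 16)→(2, 12): d=(-4,-4) inclusive
    (0,5)@(1, 11): e=[-11,55,0] → ·  [on edge]
    (1,6)@(3, 13): e=[11,33,0] → #  [on edge]
    (2,6)@(5, 13): e=[5,31,8] → #
    (3,6)@(7, 13): e=[-1,29,16] → ·
    (1,7)@(3, 15): e=[39,13,-8] → ·
    (2,7)@(5, 15): e=[33,11,0] → #  [on edge]
    (3,7)@(7, 15): e=[27,9,8] → #
    (4,7)@(9, 15): e=[21,7,16] → #
    (5,7)@(11, 15): e=[15,5,24] → #
    (6,7)@(13, 15): e=[9,3,32] → #
    (7,7)@(15, 15): e=[3,1,40] → #
    (8,7)@(17, 15): e=[-3,-1,48] → ·
    (3,8)@(7, 17): e=[55,-11,0] → ·  [on edge]
  covered (8 px):
    · · · · · · · · · ·
    · · · · · · · · · ·
    · · · · · · · · · ·
    · · · · · · · · · ·
    · · · · · · · · · ·
    · · · · · · · · · ·
    · # # · · · · · · ·
    · · # # # # # # · ·
    · · · · · · · · · ·
T2:
  2·area = 82
  edge (0, 17)→(10, 8): d=(10,-9) inclusive
  edge (10, 8)→(18, 9): d=(8,1) inclusive
  edge (18, 9)→(0, 17): d=(-18,8) inclusive
    (4,4)@(9, 9): e=[1,9,72] → #
    (5,4)@(11, 9): e=[19,7,56] → #
    (6,4)@(13, 9): e=[37,5,40] → #
    (7,4)@(15, 9): e=[55,3,24] → #
    (8,4)@(17, 9): e=[73,1,8] → #
    (9,4)@(19, 9): e=[91,-1,-8] → ·
    (3,5)@(7, 11): e=[3,27,52] → #
    (7,5)@(15, 11): e=[75,19,-12] → ·
    (8,5)@(17, 11): e=[93,17,-28] → ·
    (2,6)@(5, 13): e=[5,45,32] → #
    (4,6)@(9, 13): e=[41,41,0] → #  [on edge]
    (5,6)@(11, 13): e=[59,39,-16] → ·
  covered (13 px):
    · · · · · · · · · ·
    · · · · · · · · · ·
    · · · · · · · · · ·
    · · · · · · · · · ·
    · · · · # # # # # ·
    · · · # # # # · · ·
    · · # # # · · · · ·
    · # · · · · · · · ·
    · · · · · · · · · ·

Answer: [23,20,39]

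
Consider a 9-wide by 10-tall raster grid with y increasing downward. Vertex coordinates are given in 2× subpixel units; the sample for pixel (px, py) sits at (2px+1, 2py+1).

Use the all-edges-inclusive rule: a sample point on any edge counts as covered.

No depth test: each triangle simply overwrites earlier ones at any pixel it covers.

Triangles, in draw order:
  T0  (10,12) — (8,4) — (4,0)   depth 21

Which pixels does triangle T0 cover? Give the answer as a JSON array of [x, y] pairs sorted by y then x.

T0:
  2·area = 24  (B↔C swapped to make it positive)
  edge (10, 12)→(4, 0): d=(-6,-12) inclusive
  edge (4, 0)→(8, 4): d=(4,4) inclusive
  edge (8, 4)→(10, 12): d=(2,8) inclusive
    (2,0)@(5, 1): e=[6,0,18] → #  [on edge]
    (3,0)@(7, 1): e=[30,-8,2] → ·
    (2,1)@(5, 3): e=[-6,8,22] → ·
    (3,1)@(7, 3): e=[18,0,6] → #  [on edge]
    (4,1)@(9, 3): e=[42,-8,-10] → ·
    (3,2)@(7, 5): e=[6,8,10] → #
    (4,2)@(9, 5): e=[30,0,-6] → ·  [on edge]
    (3,3)@(7, 7): e=[-6,16,14] → ·
    (5,3)@(11, 7): e=[42,0,-18] → ·  [on edge]
    (4,4)@(9, 9): e=[6,16,2] → #
    (5,4)@(11, 9): e=[30,8,-14] → ·
    (6,4)@(13, 9): e=[54,0,-30] → ·  [on edge]
    (7,5)@(15, 11): e=[66,0,-42] → ·  [on edge]
    (8,6)@(17, 13): e=[78,0,-54] → ·  [on edge]
  covered (4 px):
    · · # · · · · · ·
    · · · # · · · · ·
    · · · # · · · · ·
    · · · · · · · · ·
    · · · · # · · · ·
    · · · · · · · · ·
    · · · · · · · · ·
    · · · · · · · · ·
    · · · · · · · · ·
    · · · · · · · · ·

Final: [[2,0],[3,1],[3,2],[4,4]]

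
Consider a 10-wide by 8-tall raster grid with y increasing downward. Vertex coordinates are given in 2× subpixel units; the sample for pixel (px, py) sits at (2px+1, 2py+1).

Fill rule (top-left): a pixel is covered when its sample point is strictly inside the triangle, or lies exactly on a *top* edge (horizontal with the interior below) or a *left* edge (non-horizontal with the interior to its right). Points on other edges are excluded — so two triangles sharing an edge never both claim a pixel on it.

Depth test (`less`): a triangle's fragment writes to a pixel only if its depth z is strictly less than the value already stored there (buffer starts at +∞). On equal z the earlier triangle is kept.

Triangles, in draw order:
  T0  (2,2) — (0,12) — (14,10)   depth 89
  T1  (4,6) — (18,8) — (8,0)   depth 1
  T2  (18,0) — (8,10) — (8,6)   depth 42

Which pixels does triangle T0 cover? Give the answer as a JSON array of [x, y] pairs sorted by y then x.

T0:
  2·area = 136  (B↔C swapped to make it positive)
  edge (2, 2)→(14, 10): d=(12,8) right/bottom  bias=-1
  edge (14, 10)→(0, 12): d=(-14,2) right/bottom  bias=-1
  edge (0, 12)→(2, 2): d=(2,-10) top-left  bias=+0
    (1,1)@(3, 3): e=[4,120,12] → X
    (2,1)@(5, 3): e=[-12,116,32] → .
    (1,2)@(3, 5): e=[28,92,16] → X
    (2,2)@(5, 5): e=[12,88,36] → X
    (3,2)@(7, 5): e=[-4,84,56] → .
    (0,3)@(1, 7): e=[68,68,0] → X  [on edge]
    (3,3)@(7, 7): e=[20,56,60] → X
    (4,3)@(9, 7): e=[4,52,80] → X
    (5,3)@(11, 7): e=[-12,48,100] → .
    (0,4)@(1, 9): e=[92,40,4] → X
    (5,4)@(11, 9): e=[12,20,104] → X
    (6,4)@(13, 9): e=[-4,16,124] → .
    (3,5)@(7, 11): e=[68,0,68] → .  [on edge]
  covered (17 px):
    . . . . . . . . . .
    . X . . . . . . . .
    . X X . . . . . . .
    X X X X X . . . . .
    X X X X X X . . . .
    X X X . . . . . . .
    . . . . . . . . . .
    . . . . . . . . . .
T1:
  2·area = 92  (B↔C swapped to make it positive)
  edge (4, 6)→(8, 0): d=(4,-6) top-left  bias=+0
  edge (8, 0)→(18, 8): d=(10,8) right/bottom  bias=-1
  edge (18, 8)→(4, 6): d=(-14,-2) top-left  bias=+0
    (4,0)@(9, 1): e=[10,2,80] → X
    (5,0)@(11, 1): e=[22,-14,84] → .
    (3,1)@(7, 3): e=[6,38,48] → X
    (5,1)@(11, 3): e=[30,6,56] → X
    (6,1)@(13, 3): e=[42,-10,60] → .
    (2,2)@(5, 5): e=[2,74,16] → X
    (6,2)@(13, 5): e=[50,10,32] → X
    (7,2)@(15, 5): e=[62,-6,36] → .
    (2,3)@(5, 7): e=[10,94,-12] → .
    (3,3)@(7, 7): e=[22,78,-8] → .
    (4,3)@(9, 7): e=[34,62,-4] → .
    (5,3)@(11, 7): e=[46,46,0] → X  [on edge]
  covered (12 px):
    . . . . X . . . . .
    . . . X X X . . . .
    . . X X X X X . . .
    . . . . . X X X . .
    . . . . . . . . . .
    . . . . . . . . . .
    . . . . . . . . . .
    . . . . . . . . . .
T2:
  2·area = 40
  edge (18, 0)→(8, 10): d=(-10,10) right/bottom  bias=-1
  edge (8, 10)→(8, 6): d=(0,-4) top-left  bias=+0
  edge (8, 6)→(18, 0): d=(10,-6) top-left  bias=+0
    (8,0)@(17, 1): e=[0,36,4] → .  [on edge]
    (6,1)@(13, 3): e=[20,20,0] → X  [on edge]
    (7,1)@(15, 3): e=[0,28,12] → .  [on edge]
    (5,2)@(11, 5): e=[20,12,8] → X
    (6,2)@(13, 5): e=[0,20,20] → .  [on edge]
    (4,3)@(9, 7): e=[20,4,16] → X
    (5,3)@(11, 7): e=[0,12,28] → .  [on edge]
    (1,4)@(3, 9): e=[60,-20,0] → .  [on edge]
    (4,4)@(9, 9): e=[0,4,36] → .  [on edge]
    (3,5)@(7, 11): e=[0,-4,44] → .  [on edge]
    (2,6)@(5, 13): e=[0,-12,52] → .  [on edge]
    (1,7)@(3, 15): e=[0,-20,60] → .  [on edge]
  covered (3 px):
    . . . . . . . . . .
    . . . . . . X . . .
    . . . . . X . . . .
    . . . . X . . . . .
    . . . . . . . . . .
    . . . . . . . . . .
    . . . . . . . . . .
    . . . . . . . . . .

Result: [[1,1],[1,2],[2,2],[0,3],[1,3],[2,3],[3,3],[4,3],[0,4],[1,4],[2,4],[3,4],[4,4],[5,4],[0,5],[1,5],[2,5]]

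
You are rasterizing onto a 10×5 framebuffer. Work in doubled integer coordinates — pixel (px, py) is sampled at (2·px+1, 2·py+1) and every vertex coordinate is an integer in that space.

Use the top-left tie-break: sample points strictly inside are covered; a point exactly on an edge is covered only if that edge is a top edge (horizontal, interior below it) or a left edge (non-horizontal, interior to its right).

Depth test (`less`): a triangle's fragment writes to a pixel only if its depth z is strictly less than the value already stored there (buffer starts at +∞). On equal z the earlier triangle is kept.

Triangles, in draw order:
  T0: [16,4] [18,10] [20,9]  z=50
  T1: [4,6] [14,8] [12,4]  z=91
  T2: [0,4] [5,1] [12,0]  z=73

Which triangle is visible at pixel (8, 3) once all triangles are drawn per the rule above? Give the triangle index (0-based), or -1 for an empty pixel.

T0:
  2·area = 14  (B↔C swapped to make it positive)
  edge (16, 4)→(20, 9): d=(4,5) right/bottom  bias=-1
  edge (20, 9)→(18, 10): d=(-2,1) right/bottom  bias=-1
  edge (18, 10)→(16, 4): d=(-2,-6) top-left  bias=+0
    (7,0)@(15, 1): e=[-7,21,0] → ·  [on edge]
    (8,3)@(17, 7): e=[7,7,0] → #  [on edge]
    (9,3)@(19, 7): e=[-3,5,12] → ·
    (8,4)@(17, 9): e=[15,3,-4] → ·
    (9,4)@(19, 9): e=[5,1,8] → #
  covered (2 px):
    · · · · · · · · · ·
    · · · · · · · · · ·
    · · · · · · · · · ·
    · · · · · · · · # ·
    · · · · · · · · · #
T1:
  2·area = 36  (B↔C swapped to make it positive)
  edge (4, 6)→(12, 4): d=(8,-2) top-left  bias=+0
  edge (12, 4)→(14, 8): d=(2,4) right/bottom  bias=-1
  edge (14, 8)→(4, 6): d=(-10,-2) top-left  bias=+0
    (4,2)@(9, 5): e=[2,14,20] → #
    (5,2)@(11, 5): e=[6,6,24] → #
    (6,2)@(13, 5): e=[10,-2,28] → ·
    (4,3)@(9, 7): e=[18,18,0] → #  [on edge]
    (6,3)@(13, 7): e=[26,2,8] → #
    (7,3)@(15, 7): e=[30,-6,12] → ·
    (4,4)@(9, 9): e=[34,22,-20] → ·
    (5,4)@(11, 9): e=[38,14,-16] → ·
    (6,4)@(13, 9): e=[42,6,-12] → ·
    (9,4)@(19, 9): e=[54,-18,0] → ·  [on edge]
  covered (5 px):
    · · · · · · · · · ·
    · · · · · · · · · ·
    · · · · # # · · · ·
    · · · · # # # · · ·
    · · · · · · · · · ·
T2:
  2·area = 16
  edge (0, 4)→(5, 1): d=(5,-3) top-left  bias=+0
  edge (5, 1)→(12, 0): d=(7,-1) top-left  bias=+0
  edge (12, 0)→(0, 4): d=(-12,4) right/bottom  bias=-1
    (2,0)@(5, 1): e=[0,0,16] → #  [on edge]
    (3,0)@(7, 1): e=[6,2,8] → #
    (4,0)@(9, 1): e=[12,4,0] → ·  [on edge]
    (1,1)@(3, 3): e=[4,12,0] → ·  [on edge]
    (2,1)@(5, 3): e=[10,14,-8] → ·
    (3,1)@(7, 3): e=[16,16,-16] → ·
  covered (2 px):
    · · # # · · · · · ·
    · · · · · · · · · ·
    · · · · · · · · · ·
    · · · · · · · · · ·
    · · · · · · · · · ·

Z-buffer (winner per pixel, '.' = empty):
  . . 2 2 . . . . . .
  . . . . . . . . . .
  . . . . 1 1 . . . .
  . . . . 1 1 1 . 0 .
  . . . . . . . . . 0

Final: 0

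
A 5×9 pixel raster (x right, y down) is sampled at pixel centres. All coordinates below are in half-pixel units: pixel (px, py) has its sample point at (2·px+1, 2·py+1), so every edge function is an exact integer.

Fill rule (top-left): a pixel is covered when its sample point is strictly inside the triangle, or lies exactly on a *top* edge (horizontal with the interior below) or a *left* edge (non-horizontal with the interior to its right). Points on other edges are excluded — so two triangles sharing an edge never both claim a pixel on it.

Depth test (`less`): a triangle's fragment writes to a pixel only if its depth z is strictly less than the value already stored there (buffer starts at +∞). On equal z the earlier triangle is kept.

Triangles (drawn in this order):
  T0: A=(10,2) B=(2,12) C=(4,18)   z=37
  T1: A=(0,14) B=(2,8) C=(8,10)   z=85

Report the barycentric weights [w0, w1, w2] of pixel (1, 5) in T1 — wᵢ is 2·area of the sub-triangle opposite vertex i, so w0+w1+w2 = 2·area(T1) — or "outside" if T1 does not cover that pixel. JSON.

T0:
  2·area = 68  (B↔C swapped to make it positive)
  edge (10, 2)→(4, 18): d=(-6,16) right/bottom  bias=-1
  edge (4, 18)→(2, 12): d=(-2,-6) top-left  bias=+0
  edge (2, 12)→(10, 2): d=(8,-10) top-left  bias=+0
    (3,3)@(7, 7): e=[18,40,10] → #
    (4,3)@(9, 7): e=[-14,52,30] → ·
    (0,4)@(1, 9): e=[102,0,-34] → ·  [on edge]
    (2,4)@(5, 9): e=[38,24,6] → #
    (4,4)@(9, 9): e=[-26,48,46] → ·
    (1,5)@(3, 11): e=[58,8,2] → #
    (3,5)@(7, 11): e=[-6,32,42] → ·
    (1,6)@(3, 13): e=[46,4,18] → #
    (3,6)@(7, 13): e=[-18,28,58] → ·
    (1,7)@(3, 15): e=[34,0,34] → #  [on edge]
    (3,7)@(7, 15): e=[-30,24,74] → ·
    (1,8)@(3, 17): e=[22,-4,50] → ·
  covered (9 px):
    · · · · ·
    · · · · ·
    · · · · ·
    · · · # ·
    · · # # ·
    · # # · ·
    · # # · ·
    · # # · ·
    · · · · ·
T1:
  2·area = 40
  edge (0, 14)→(2, 8): d=(2,-6) top-left  bias=+0
  edge (2, 8)→(8, 10): d=(6,2) right/bottom  bias=-1
  edge (8, 10)→(0, 14): d=(-8,4) right/bottom  bias=-1
    (1,2)@(3, 5): e=[0,-20,60] → ·  [on edge]
    (1,4)@(3, 9): e=[8,4,28] → #
    (2,4)@(5, 9): e=[20,0,20] → ·  [on edge]
    (0,5)@(1, 11): e=[0,20,20] → #  [on edge]
    (2,5)@(5, 11): e=[24,12,4] → #
    (3,5)@(7, 11): e=[36,8,-4] → ·
    (0,6)@(1, 13): e=[4,32,4] → #
    (1,6)@(3, 13): e=[16,28,-4] → ·
    (2,6)@(5, 13): e=[28,24,-12] → ·
    (0,7)@(1, 15): e=[8,44,-12] → ·
  covered (5 px):
    · · · · ·
    · · · · ·
    · · · · ·
    · · · · ·
    · # · · ·
    # # # · ·
    # · · · ·
    · · · · ·
    · · · · ·

Final: [16,12,12]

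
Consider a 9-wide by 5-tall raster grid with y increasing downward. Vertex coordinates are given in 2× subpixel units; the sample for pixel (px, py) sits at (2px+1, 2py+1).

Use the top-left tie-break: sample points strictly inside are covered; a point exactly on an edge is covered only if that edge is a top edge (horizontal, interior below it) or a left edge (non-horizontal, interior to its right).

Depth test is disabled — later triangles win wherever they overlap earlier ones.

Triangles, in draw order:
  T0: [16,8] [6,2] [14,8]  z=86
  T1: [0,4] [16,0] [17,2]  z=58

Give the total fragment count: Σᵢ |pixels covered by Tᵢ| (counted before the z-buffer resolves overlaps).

T0:
  2·area = 12  (B↔C swapped to make it positive)
  edge (16, 8)→(14, 8): d=(-2,0) right/bottom  bias=-1
  edge (14, 8)→(6, 2): d=(-8,-6) top-left  bias=+0
  edge (6, 2)→(16, 8): d=(10,6) right/bottom  bias=-1
    (5,2)@(11, 5): e=[6,6,0] → .  [on edge]
    (6,3)@(13, 7): e=[2,2,8] → X
    (7,3)@(15, 7): e=[2,14,-4] → .
    (6,4)@(13, 9): e=[-2,-14,28] → .
  covered (1 px):
    . . . . . . . . .
    . . . . . . . . .
    . . . . . . . . .
    . . . . . . X . .
    . . . . . . . . .
T1:
  2·area = 36
  edge (0, 4)→(16, 0): d=(16,-4) top-left  bias=+0
  edge (16, 0)→(17, 2): d=(1,2) right/bottom  bias=-1
  edge (17, 2)→(0, 4): d=(-17,2) right/bottom  bias=-1
    (6,0)@(13, 1): e=[4,7,25] → X
    (7,0)@(15, 1): e=[12,3,21] → X
    (8,0)@(17, 1): e=[20,-1,17] → .
    (2,1)@(5, 3): e=[4,25,7] → X
    (3,1)@(7, 3): e=[12,21,3] → X
    (4,1)@(9, 3): e=[20,17,-1] → .
    (6,1)@(13, 3): e=[36,9,-9] → .
    (7,1)@(15, 3): e=[44,5,-13] → .
    (2,2)@(5, 5): e=[36,27,-27] → .
    (3,2)@(7, 5): e=[44,23,-31] → .
  covered (4 px):
    . . . . . . X X .
    . . X X . . . . .
    . . . . . . . . .
    . . . . . . . . .
    . . . . . . . . .

Result: 5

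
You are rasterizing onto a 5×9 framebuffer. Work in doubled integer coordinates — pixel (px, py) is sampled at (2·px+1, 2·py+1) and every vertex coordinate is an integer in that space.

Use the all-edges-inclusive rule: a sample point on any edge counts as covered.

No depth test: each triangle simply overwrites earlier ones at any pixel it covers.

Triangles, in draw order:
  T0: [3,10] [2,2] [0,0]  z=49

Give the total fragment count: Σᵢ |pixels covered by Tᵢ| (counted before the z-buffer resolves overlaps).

T0:
  2·area = 14  (B↔C swapped to make it positive)
  edge (3, 10)→(0, 0): d=(-3,-10) inclusive
  edge (0, 0)→(2, 2): d=(2,2) inclusive
  edge (2, 2)→(3, 10): d=(1,8) inclusive
    (0,0)@(1, 1): e=[7,0,7] → █  [on edge]
    (1,0)@(3, 1): e=[27,-4,-9] → ·
    (0,1)@(1, 3): e=[1,4,9] → █
    (1,1)@(3, 3): e=[21,0,-7] → ·  [on edge]
    (0,2)@(1, 5): e=[-5,8,11] → ·
    (2,2)@(5, 5): e=[35,0,-21] → ·  [on edge]
    (3,3)@(7, 7): e=[49,0,-35] → ·  [on edge]
    (4,4)@(9, 9): e=[63,0,-49] → ·  [on edge]
  covered (2 px):
    █ · · · ·
    █ · · · ·
    · · · · ·
    · · · · ·
    · · · · ·
    · · · · ·
    · · · · ·
    · · · · ·
    · · · · ·

Answer: 2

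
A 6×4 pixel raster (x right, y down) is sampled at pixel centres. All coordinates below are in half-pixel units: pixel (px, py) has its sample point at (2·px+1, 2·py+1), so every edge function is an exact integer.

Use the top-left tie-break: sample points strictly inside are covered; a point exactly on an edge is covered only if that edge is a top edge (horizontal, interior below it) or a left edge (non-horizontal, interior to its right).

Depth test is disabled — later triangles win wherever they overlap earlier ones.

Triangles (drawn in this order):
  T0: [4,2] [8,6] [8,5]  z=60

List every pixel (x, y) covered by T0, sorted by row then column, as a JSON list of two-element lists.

T0:
  2·area = 4  (B↔C swapped to make it positive)
  edge (4, 2)→(8, 5): d=(4,3) right/bottom  bias=-1
  edge (8, 5)→(8, 6): d=(0,1) right/bottom  bias=-1
  edge (8, 6)→(4, 2): d=(-4,-4) top-left  bias=+0
    (1,0)@(3, 1): e=[-1,5,0] → ·  [on edge]
    (2,1)@(5, 3): e=[1,3,0] → █  [on edge]
    (3,1)@(7, 3): e=[-5,1,8] → ·
    (2,2)@(5, 5): e=[9,3,-8] → ·
    (3,2)@(7, 5): e=[3,1,0] → █  [on edge]
    (4,2)@(9, 5): e=[-3,-1,8] → ·
    (3,3)@(7, 7): e=[11,1,-8] → ·
    (4,3)@(9, 7): e=[5,-1,0] → ·  [on edge]
  covered (2 px):
    · · · · · ·
    · · █ · · ·
    · · · █ · ·
    · · · · · ·

Result: [[2,1],[3,2]]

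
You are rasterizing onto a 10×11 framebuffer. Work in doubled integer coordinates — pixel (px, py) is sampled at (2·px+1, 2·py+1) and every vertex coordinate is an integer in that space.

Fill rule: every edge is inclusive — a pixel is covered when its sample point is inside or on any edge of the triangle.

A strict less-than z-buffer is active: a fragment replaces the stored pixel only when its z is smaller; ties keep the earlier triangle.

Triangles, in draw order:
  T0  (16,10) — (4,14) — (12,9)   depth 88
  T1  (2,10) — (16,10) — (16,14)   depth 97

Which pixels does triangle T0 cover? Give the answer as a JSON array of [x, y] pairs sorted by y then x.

T0:
  2·area = 28
  edge (16, 10)→(4, 14): d=(-12,4) inclusive
  edge (4, 14)→(12, 9): d=(8,-5) inclusive
  edge (12, 9)→(16, 10): d=(4,1) inclusive
    (9,4)@(19, 9): e=[0,35,-7] → .  [on edge]
    (4,5)@(9, 11): e=[16,1,11] → X
    (5,5)@(11, 11): e=[8,11,9] → X
    (6,5)@(13, 11): e=[0,21,7] → X  [on edge]
    (7,5)@(15, 11): e=[-8,31,5] → .
    (3,6)@(7, 13): e=[0,7,21] → X  [on edge]
    (4,6)@(9, 13): e=[-8,17,19] → .
    (5,6)@(11, 13): e=[-16,27,17] → .
    (6,6)@(13, 13): e=[-24,37,15] → .
    (0,7)@(1, 15): e=[0,-7,35] → .  [on edge]
    (3,7)@(7, 15): e=[-24,23,29] → .
  covered (4 px):
    . . . . . . . . . .
    . . . . . . . . . .
    . . . . . . . . . .
    . . . . . . . . . .
    . . . . . . . . . .
    . . . . X X X . . .
    . . . X . . . . . .
    . . . . . . . . . .
    . . . . . . . . . .
    . . . . . . . . . .
    . . . . . . . . . .
T1:
  2·area = 56
  edge (2, 10)→(16, 10): d=(14,0) inclusive
  edge (16, 10)→(16, 14): d=(0,4) inclusive
  edge (16, 14)→(2, 10): d=(-14,-4) inclusive
    (3,5)@(7, 11): e=[14,36,6] → X
    (4,5)@(9, 11): e=[14,28,14] → X
    (5,5)@(11, 11): e=[14,20,22] → X
    (6,5)@(13, 11): e=[14,12,30] → X
    (7,5)@(15, 11): e=[14,4,38] → X
    (8,5)@(17, 11): e=[14,-4,46] → .
    (3,6)@(7, 13): e=[42,36,-22] → .
    (4,6)@(9, 13): e=[42,28,-14] → .
    (5,6)@(11, 13): e=[42,20,-6] → .
    (6,6)@(13, 13): e=[42,12,2] → X
    (8,6)@(17, 13): e=[42,-4,18] → .
    (6,7)@(13, 15): e=[70,12,-26] → .
  covered (7 px):
    . . . . . . . . . .
    . . . . . . . . . .
    . . . . . . . . . .
    . . . . . . . . . .
    . . . . . . . . . .
    . . . X X X X X . .
    . . . . . . X X . .
    . . . . . . . . . .
    . . . . . . . . . .
    . . . . . . . . . .
    . . . . . . . . . .

Answer: [[4,5],[5,5],[6,5],[3,6]]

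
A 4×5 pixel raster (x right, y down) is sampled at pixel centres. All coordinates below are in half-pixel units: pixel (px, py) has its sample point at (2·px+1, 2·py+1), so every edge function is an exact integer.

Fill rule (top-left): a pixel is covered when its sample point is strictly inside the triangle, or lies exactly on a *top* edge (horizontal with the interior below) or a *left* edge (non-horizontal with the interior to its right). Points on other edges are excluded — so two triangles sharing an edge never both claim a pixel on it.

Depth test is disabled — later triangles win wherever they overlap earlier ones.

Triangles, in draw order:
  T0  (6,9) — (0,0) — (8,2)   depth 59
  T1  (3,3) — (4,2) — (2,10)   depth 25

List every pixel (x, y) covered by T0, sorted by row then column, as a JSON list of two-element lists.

T0:
  2·area = 60
  edge (6, 9)→(0, 0): d=(-6,-9) top-left  bias=+0
  edge (0, 0)→(8, 2): d=(8,2) right/bottom  bias=-1
  edge (8, 2)→(6, 9): d=(-2,7) right/bottom  bias=-1
    (0,0)@(1, 1): e=[3,6,51] → X
    (1,0)@(3, 1): e=[21,2,37] → X
    (2,0)@(5, 1): e=[39,-2,23] → .
    (0,1)@(1, 3): e=[-9,22,47] → .
    (1,1)@(3, 3): e=[9,18,33] → X
    (2,1)@(5, 3): e=[27,14,19] → X
    (3,1)@(7, 3): e=[45,10,5] → X
    (1,2)@(3, 5): e=[-3,34,29] → .
    (2,2)@(5, 5): e=[15,30,15] → X
    (2,3)@(5, 7): e=[3,46,11] → X
    (3,3)@(7, 7): e=[21,42,-3] → .
    (2,4)@(5, 9): e=[-9,62,7] → .
  covered (8 px):
    X X . .
    . X X X
    . . X X
    . . X .
    . . . .
T1:
  2·area = 6
  edge (3, 3)→(4, 2): d=(1,-1) top-left  bias=+0
  edge (4, 2)→(2, 10): d=(-2,8) right/bottom  bias=-1
  edge (2, 10)→(3, 3): d=(1,-7) top-left  bias=+0
    (2,0)@(5, 1): e=[0,-6,12] → .  [on edge]
    (1,1)@(3, 3): e=[0,6,0] → X  [on edge]
    (2,1)@(5, 3): e=[2,-10,14] → .
    (0,2)@(1, 5): e=[0,18,-12] → .  [on edge]
    (1,2)@(3, 5): e=[2,2,2] → X
    (2,2)@(5, 5): e=[4,-14,16] → .
    (1,3)@(3, 7): e=[4,-2,4] → .
  covered (2 px):
    . . . .
    . X . .
    . X . .
    . . . .
    . . . .

Final: [[0,0],[1,0],[1,1],[2,1],[3,1],[2,2],[3,2],[2,3]]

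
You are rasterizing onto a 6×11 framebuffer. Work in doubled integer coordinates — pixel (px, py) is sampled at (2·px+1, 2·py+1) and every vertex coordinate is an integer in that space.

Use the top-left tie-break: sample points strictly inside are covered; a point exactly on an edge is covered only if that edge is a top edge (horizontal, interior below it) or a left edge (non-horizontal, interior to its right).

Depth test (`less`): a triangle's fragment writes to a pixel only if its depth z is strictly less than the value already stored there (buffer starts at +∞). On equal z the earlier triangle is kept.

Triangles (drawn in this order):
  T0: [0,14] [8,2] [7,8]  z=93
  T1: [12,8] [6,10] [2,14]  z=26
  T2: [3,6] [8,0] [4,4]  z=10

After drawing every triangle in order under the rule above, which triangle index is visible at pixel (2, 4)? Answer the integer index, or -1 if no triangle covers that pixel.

T0:
  2·area = 36
  edge (0, 14)→(8, 2): d=(8,-12) top-left  bias=+0
  edge (8, 2)→(7, 8): d=(-1,6) right/bottom  bias=-1
  edge (7, 8)→(0, 14): d=(-7,6) right/bottom  bias=-1
    (3,2)@(7, 5): e=[12,3,21] → #
    (4,2)@(9, 5): e=[36,-9,9] → ·
    (2,3)@(5, 7): e=[4,13,19] → #
    (4,3)@(9, 7): e=[52,-11,-5] → ·
    (2,4)@(5, 9): e=[20,11,5] → #
    (3,4)@(7, 9): e=[44,-1,-7] → ·
    (1,5)@(3, 11): e=[12,21,3] → #
    (2,5)@(5, 11): e=[36,9,-9] → ·
    (0,6)@(1, 13): e=[4,31,1] → #
    (1,6)@(3, 13): e=[28,19,-11] → ·
    (0,7)@(1, 15): e=[20,29,-13] → ·
  covered (6 px):
    · · · · · ·
    · · · · · ·
    · · · # · ·
    · · # # · ·
    · · # · · ·
    · # · · · ·
    # · · · · ·
    · · · · · ·
    · · · · · ·
    · · · · · ·
    · · · · · ·
T1:
  2·area = 16  (B↔C swapped to make it positive)
  edge (12, 8)→(2, 14): d=(-10,6) right/bottom  bias=-1
  edge (2, 14)→(6, 10): d=(4,-4) top-left  bias=+0
  edge (6, 10)→(12, 8): d=(6,-2) top-left  bias=+0
    (5,2)@(11, 5): e=[36,0,-20] → ·  [on edge]
    (4,3)@(9, 7): e=[28,0,-12] → ·  [on edge]
    (3,4)@(7, 9): e=[20,0,-4] → ·  [on edge]
    (4,4)@(9, 9): e=[8,8,0] → #  [on edge]
    (5,4)@(11, 9): e=[-4,16,4] → ·
    (1,5)@(3, 11): e=[24,-8,0] → ·  [on edge]
    (2,5)@(5, 11): e=[12,0,4] → #  [on edge]
    (3,5)@(7, 11): e=[0,8,8] → ·  [on edge]
    (4,5)@(9, 11): e=[-12,16,12] → ·
    (1,6)@(3, 13): e=[4,0,12] → #  [on edge]
    (2,6)@(5, 13): e=[-8,8,16] → ·
    (0,7)@(1, 15): e=[-4,0,20] → ·  [on edge]
  covered (3 px):
    · · · · · ·
    · · · · · ·
    · · · · · ·
    · · · · · ·
    · · · · # ·
    · · # · · ·
    · # · · · ·
    · · · · · ·
    · · · · · ·
    · · · · · ·
    · · · · · ·
T2:
  2·area = 4  (B↔C swapped to make it positive)
  edge (3, 6)→(4, 4): d=(1,-2) top-left  bias=+0
  edge (4, 4)→(8, 0): d=(4,-4) top-left  bias=+0
  edge (8, 0)→(3, 6): d=(-5,6) right/bottom  bias=-1
    (3,0)@(7, 1): e=[3,0,1] → #  [on edge]
    (4,0)@(9, 1): e=[7,8,-11] → ·
    (2,1)@(5, 3): e=[1,0,3] → #  [on edge]
    (3,1)@(7, 3): e=[5,8,-9] → ·
    (1,2)@(3, 5): e=[-1,0,5] → ·  [on edge]
    (2,2)@(5, 5): e=[3,8,-7] → ·
    (0,3)@(1, 7): e=[-3,0,7] → ·  [on edge]
  covered (2 px):
    · · · # · ·
    · · # · · ·
    · · · · · ·
    · · · · · ·
    · · · · · ·
    · · · · · ·
    · · · · · ·
    · · · · · ·
    · · · · · ·
    · · · · · ·
    · · · · · ·

Z-buffer (winner per pixel, '.' = empty):
  . . . 2 . .
  . . 2 . . .
  . . . 0 . .
  . . 0 0 . .
  . . 0 . 1 .
  . 0 1 . . .
  0 1 . . . .
  . . . . . .
  . . . . . .
  . . . . . .
  . . . . . .

Result: 0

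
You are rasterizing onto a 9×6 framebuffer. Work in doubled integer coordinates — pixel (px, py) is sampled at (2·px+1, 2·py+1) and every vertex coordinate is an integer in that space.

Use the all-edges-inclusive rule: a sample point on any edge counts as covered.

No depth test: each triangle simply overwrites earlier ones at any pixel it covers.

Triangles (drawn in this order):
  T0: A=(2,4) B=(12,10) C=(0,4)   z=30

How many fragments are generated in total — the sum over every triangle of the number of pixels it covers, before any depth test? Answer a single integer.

T0:
  2·area = 12
  edge (2, 4)→(12, 10): d=(10,6) inclusive
  edge (12, 10)→(0, 4): d=(-12,-6) inclusive
  edge (0, 4)→(2, 4): d=(2,0) inclusive
    (1,2)@(3, 5): e=[4,6,2] → X
    (2,2)@(5, 5): e=[-8,18,2] → .
    (1,3)@(3, 7): e=[24,-18,6] → .
    (3,3)@(7, 7): e=[0,6,6] → X  [on edge]
    (4,3)@(9, 7): e=[-12,18,6] → .
    (3,4)@(7, 9): e=[20,-18,10] → .
  covered (2 px):
    . . . . . . . . .
    . . . . . . . . .
    . X . . . . . . .
    . . . X . . . . .
    . . . . . . . . .
    . . . . . . . . .

Final: 2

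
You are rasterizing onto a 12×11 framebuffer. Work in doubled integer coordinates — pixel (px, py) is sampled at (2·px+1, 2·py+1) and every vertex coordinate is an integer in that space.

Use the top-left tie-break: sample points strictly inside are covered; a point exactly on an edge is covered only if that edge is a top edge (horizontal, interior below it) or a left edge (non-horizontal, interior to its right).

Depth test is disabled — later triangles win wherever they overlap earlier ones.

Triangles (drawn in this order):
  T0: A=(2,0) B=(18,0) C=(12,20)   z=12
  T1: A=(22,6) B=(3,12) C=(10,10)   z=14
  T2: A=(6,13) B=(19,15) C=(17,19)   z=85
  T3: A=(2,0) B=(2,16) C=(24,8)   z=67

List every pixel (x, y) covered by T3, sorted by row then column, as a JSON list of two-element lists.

T0:
  2·area = 320
  edge (2, 0)→(18, 0): d=(16,0) top-left  bias=+0
  edge (18, 0)→(12, 20): d=(-6,20) right/bottom  bias=-1
  edge (12, 20)→(2, 0): d=(-10,-20) top-left  bias=+0
    (1,0)@(3, 1): e=[16,294,10] → █
    (2,0)@(5, 1): e=[16,254,50] → █
    (3,0)@(7, 1): e=[16,214,90] → █
    (4,0)@(9, 1): e=[16,174,130] → █
    (5,0)@(11, 1): e=[16,134,170] → █
    (6,0)@(13, 1): e=[16,94,210] → █
    (7,0)@(15, 1): e=[16,54,250] → █
    (8,0)@(17, 1): e=[16,14,290] → █
    (9,0)@(19, 1): e=[16,-26,330] → ·
    (1,1)@(3, 3): e=[48,282,-10] → ·
    (2,1)@(5, 3): e=[48,242,30] → █
    (9,1)@(19, 3): e=[48,-38,310] → ·
  covered (40 px):
    · █ █ █ █ █ █ █ █ · · ·
    · · █ █ █ █ █ █ █ · · ·
    · · █ █ █ █ █ █ · · · ·
    · · · █ █ █ █ █ · · · ·
    · · · █ █ █ █ █ · · · ·
    · · · · █ █ █ · · · · ·
    · · · · █ █ █ · · · · ·
    · · · · · █ █ · · · · ·
    · · · · · █ · · · · · ·
    · · · · · · · · · · · ·
    · · · · · · · · · · · ·
T1:
  2·area = 4  (B↔C swapped to make it positive)
  edge (22, 6)→(10, 10): d=(-12,4) right/bottom  bias=-1
  edge (10, 10)→(3, 12): d=(-7,2) right/bottom  bias=-1
  edge (3, 12)→(22, 6): d=(19,-6) top-left  bias=+0
    (9,3)@(19, 7): e=[0,3,1] → ·  [on edge]
    (6,4)@(13, 9): e=[0,1,3] → ·  [on edge]
    (3,5)@(7, 11): e=[0,-1,5] → ·  [on edge]
    (0,6)@(1, 13): e=[0,-3,7] → ·  [on edge]
  covered (0 px):
    · · · · · · · · · · · ·
    · · · · · · · · · · · ·
    · · · · · · · · · · · ·
    · · · · · · · · · · · ·
    · · · · · · · · · · · ·
    · · · · · · · · · · · ·
    · · · · · · · · · · · ·
    · · · · · · · · · · · ·
    · · · · · · · · · · · ·
    · · · · · · · · · · · ·
    · · · · · · · · · · · ·
T2:
  2·area = 56
  edge (6, 13)→(19, 15): d=(13,2) right/bottom  bias=-1
  edge (19, 15)→(17, 19): d=(-2,4) right/bottom  bias=-1
  edge (17, 19)→(6, 13): d=(-11,-6) top-left  bias=+0
    (11,3)@(23, 7): e=[-112,0,168] → ·  [on edge]
    (10,5)@(21, 11): e=[-56,0,112] → ·  [on edge]
    (5,7)@(11, 15): e=[16,32,8] → █
    (6,7)@(13, 15): e=[12,24,20] → █
    (7,7)@(15, 15): e=[8,16,32] → █
    (8,7)@(17, 15): e=[4,8,44] → █
    (9,7)@(19, 15): e=[0,0,56] → ·  [on edge]
    (5,8)@(11, 17): e=[42,28,-14] → ·
    (6,8)@(13, 17): e=[38,20,-2] → ·
    (7,8)@(15, 17): e=[34,12,10] → █
    (9,8)@(19, 17): e=[26,-4,34] → ·
    (7,9)@(15, 19): e=[60,8,-12] → ·
    (8,9)@(17, 19): e=[56,0,0] → ·  [on edge]
  covered (6 px):
    · · · · · · · · · · · ·
    · · · · · · · · · · · ·
    · · · · · · · · · · · ·
    · · · · · · · · · · · ·
    · · · · · · · · · · · ·
    · · · · · · · · · · · ·
    · · · · · · · · · · · ·
    · · · · · █ █ █ █ · · ·
    · · · · · · · █ █ · · ·
    · · · · · · · · · · · ·
    · · · · · · · · · · · ·
T3:
  2·area = 352  (B↔C swapped to make it positive)
  edge (2, 0)→(24, 8): d=(22,8) right/bottom  bias=-1
  edge (24, 8)→(2, 16): d=(-22,8) right/bottom  bias=-1
  edge (2, 16)→(2, 0): d=(0,-16) top-left  bias=+0
    (1,0)@(3, 1): e=[14,322,16] → █
    (2,0)@(5, 1): e=[-2,306,48] → ·
    (1,1)@(3, 3): e=[58,278,16] → █
    (2,1)@(5, 3): e=[42,262,48] → █
    (3,1)@(7, 3): e=[26,246,80] → █
    (4,1)@(9, 3): e=[10,230,112] → █
    (5,1)@(11, 3): e=[-6,214,144] → ·
    (1,2)@(3, 5): e=[102,234,16] → █
    (5,2)@(11, 5): e=[38,170,144] → █
    (6,2)@(13, 5): e=[22,154,176] → █
    (7,2)@(15, 5): e=[6,138,208] → █
    (8,2)@(17, 5): e=[-10,122,240] → ·
  covered (44 px):
    · █ · · · · · · · · · ·
    · █ █ █ █ · · · · · · ·
    · █ █ █ █ █ █ █ · · · ·
    · █ █ █ █ █ █ █ █ █ █ ·
    · █ █ █ █ █ █ █ █ █ █ ·
    · █ █ █ █ █ █ █ · · · ·
    · █ █ █ █ · · · · · · ·
    · █ · · · · · · · · · ·
    · · · · · · · · · · · ·
    · · · · · · · · · · · ·
    · · · · · · · · · · · ·

Result: [[1,0],[1,1],[2,1],[3,1],[4,1],[1,2],[2,2],[3,2],[4,2],[5,2],[6,2],[7,2],[1,3],[2,3],[3,3],[4,3],[5,3],[6,3],[7,3],[8,3],[9,3],[10,3],[1,4],[2,4],[3,4],[4,4],[5,4],[6,4],[7,4],[8,4],[9,4],[10,4],[1,5],[2,5],[3,5],[4,5],[5,5],[6,5],[7,5],[1,6],[2,6],[3,6],[4,6],[1,7]]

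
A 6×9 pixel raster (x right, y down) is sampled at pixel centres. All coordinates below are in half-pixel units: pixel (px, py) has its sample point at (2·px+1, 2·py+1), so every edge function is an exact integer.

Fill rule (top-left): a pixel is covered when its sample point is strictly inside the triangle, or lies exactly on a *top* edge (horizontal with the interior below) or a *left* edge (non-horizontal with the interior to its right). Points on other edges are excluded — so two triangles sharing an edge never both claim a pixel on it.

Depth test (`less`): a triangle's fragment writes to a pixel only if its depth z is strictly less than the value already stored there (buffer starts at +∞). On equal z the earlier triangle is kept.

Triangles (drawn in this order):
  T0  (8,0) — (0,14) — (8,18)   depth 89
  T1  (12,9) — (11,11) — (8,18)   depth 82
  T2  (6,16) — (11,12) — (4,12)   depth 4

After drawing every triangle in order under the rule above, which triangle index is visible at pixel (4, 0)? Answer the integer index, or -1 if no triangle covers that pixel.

T0:
  2·area = 144  (B↔C swapped to make it positive)
  edge (8, 0)→(8, 18): d=(0,18) right/bottom  bias=-1
  edge (8, 18)→(0, 14): d=(-8,-4) top-left  bias=+0
  edge (0, 14)→(8, 0): d=(8,-14) top-left  bias=+0
    (3,1)@(7, 3): e=[18,116,10] → █
    (4,1)@(9, 3): e=[-18,124,38] → ·
    (3,2)@(7, 5): e=[18,100,26] → █
    (4,2)@(9, 5): e=[-18,108,54] → ·
    (2,3)@(5, 7): e=[54,76,14] → █
    (4,3)@(9, 7): e=[-18,92,70] → ·
    (1,4)@(3, 9): e=[90,52,2] → █
    (4,4)@(9, 9): e=[-18,76,86] → ·
    (1,5)@(3, 11): e=[90,36,18] → █
    (4,5)@(9, 11): e=[-18,60,102] → ·
    (0,6)@(1, 13): e=[126,12,6] → █
    (4,6)@(9, 13): e=[-18,44,118] → ·
  covered (18 px):
    · · · · · ·
    · · · █ · ·
    · · · █ · ·
    · · █ █ · ·
    · █ █ █ · ·
    · █ █ █ · ·
    █ █ █ █ · ·
    · █ █ █ · ·
    · · · █ · ·
T1:
  2·area = 1  (B↔C swapped to make it positive)
  edge (12, 9)→(8, 18): d=(-4,9) right/bottom  bias=-1
  edge (8, 18)→(11, 11): d=(3,-7) top-left  bias=+0
  edge (11, 11)→(12, 9): d=(1,-2) top-left  bias=+0
    (5,5)@(11, 11): e=[1,0,0] → █  [on edge]
    (5,6)@(11, 13): e=[-7,6,2] → ·
    (4,7)@(9, 15): e=[3,-2,0] → ·  [on edge]
  covered (1 px):
    · · · · · ·
    · · · · · ·
    · · · · · ·
    · · · · · ·
    · · · · · ·
    · · · · · █
    · · · · · ·
    · · · · · ·
    · · · · · ·
T2:
  2·area = 28  (B↔C swapped to make it positive)
  edge (6, 16)→(4, 12): d=(-2,-4) top-left  bias=+0
  edge (4, 12)→(11, 12): d=(7,0) top-left  bias=+0
  edge (11, 12)→(6, 16): d=(-5,4) right/bottom  bias=-1
    (2,6)@(5, 13): e=[2,7,19] → █
    (3,6)@(7, 13): e=[10,7,11] → █
    (4,6)@(9, 13): e=[18,7,3] → █
    (5,6)@(11, 13): e=[26,7,-5] → ·
    (2,7)@(5, 15): e=[-2,21,9] → ·
    (3,7)@(7, 15): e=[6,21,1] → █
    (4,7)@(9, 15): e=[14,21,-7] → ·
    (3,8)@(7, 17): e=[2,35,-9] → ·
  covered (4 px):
    · · · · · ·
    · · · · · ·
    · · · · · ·
    · · · · · ·
    · · · · · ·
    · · · · · ·
    · · █ █ █ ·
    · · · █ · ·
    · · · · · ·

Z-buffer (winner per pixel, '.' = empty):
  . . . . . .
  . . . 0 . .
  . . . 0 . .
  . . 0 0 . .
  . 0 0 0 . .
  . 0 0 0 . 1
  0 0 2 2 2 .
  . 0 0 2 . .
  . . . 0 . .

Answer: -1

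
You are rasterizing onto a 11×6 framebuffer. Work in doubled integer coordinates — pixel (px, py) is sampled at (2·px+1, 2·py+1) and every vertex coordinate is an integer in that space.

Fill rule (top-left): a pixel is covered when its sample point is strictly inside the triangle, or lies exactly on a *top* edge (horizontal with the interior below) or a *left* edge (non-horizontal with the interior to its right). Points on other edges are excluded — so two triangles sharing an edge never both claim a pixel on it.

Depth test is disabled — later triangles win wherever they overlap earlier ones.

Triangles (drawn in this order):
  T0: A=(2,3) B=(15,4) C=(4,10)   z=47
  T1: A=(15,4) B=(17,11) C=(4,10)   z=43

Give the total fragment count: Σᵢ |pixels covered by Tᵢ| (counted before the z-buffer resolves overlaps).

T0:
  2·area = 89
  edge (2, 3)→(15, 4): d=(13,1) right/bottom  bias=-1
  edge (15, 4)→(4, 10): d=(-11,6) right/bottom  bias=-1
  edge (4, 10)→(2, 3): d=(-2,-7) top-left  bias=+0
    (1,2)@(3, 5): e=[25,61,3] → █
    (2,2)@(5, 5): e=[23,49,17] → █
    (3,2)@(7, 5): e=[21,37,31] → █
    (4,2)@(9, 5): e=[19,25,45] → █
    (5,2)@(11, 5): e=[17,13,59] → █
    (6,2)@(13, 5): e=[15,1,73] → █
    (7,2)@(15, 5): e=[13,-11,87] → ·
    (1,3)@(3, 7): e=[51,39,-1] → ·
    (2,3)@(5, 7): e=[49,27,13] → █
    (5,3)@(11, 7): e=[43,-9,55] → ·
    (6,3)@(13, 7): e=[41,-21,69] → ·
    (2,4)@(5, 9): e=[75,5,9] → █
  covered (10 px):
    · · · · · · · · · · ·
    · · · · · · · · · · ·
    · █ █ █ █ █ █ · · · ·
    · · █ █ █ · · · · · ·
    · · █ · · · · · · · ·
    · · · · · · · · · · ·
T1:
  2·area = 89
  edge (15, 4)→(17, 11): d=(2,7) right/bottom  bias=-1
  edge (17, 11)→(4, 10): d=(-13,-1) top-left  bias=+0
  edge (4, 10)→(15, 4): d=(11,-6) top-left  bias=+0
    (7,2)@(15, 5): e=[2,76,11] → █
    (8,2)@(17, 5): e=[-12,78,23] → ·
    (5,3)@(11, 7): e=[34,46,9] → █
    (6,3)@(13, 7): e=[20,48,21] → █
    (8,3)@(17, 7): e=[-8,52,45] → ·
    (3,4)@(7, 9): e=[66,16,7] → █
    (4,4)@(9, 9): e=[52,18,19] → █
    (8,4)@(17, 9): e=[-4,26,67] → ·
    (3,5)@(7, 11): e=[70,-10,29] → ·
    (4,5)@(9, 11): e=[56,-8,41] → ·
    (5,5)@(11, 11): e=[42,-6,53] → ·
    (6,5)@(13, 11): e=[28,-4,65] → ·
    (8,5)@(17, 11): e=[0,0,89] → ·  [on edge]
  covered (9 px):
    · · · · · · · · · · ·
    · · · · · · · · · · ·
    · · · · · · · █ · · ·
    · · · · · █ █ █ · · ·
    · · · █ █ █ █ █ · · ·
    · · · · · · · · · · ·

Result: 19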